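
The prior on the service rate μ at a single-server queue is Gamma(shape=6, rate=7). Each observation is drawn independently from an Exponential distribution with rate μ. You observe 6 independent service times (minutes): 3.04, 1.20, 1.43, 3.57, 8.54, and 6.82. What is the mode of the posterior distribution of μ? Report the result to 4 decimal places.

μ̂_MAP = 0.3481

The Exponential(rate=μ) likelihood is ∝ μ^n e^(−μΣtᵢ). Here n = 6 and Σtᵢ = 3.04 + 1.20 + 1.43 + 3.57 + 8.54 + 6.82 = 24.60.
Posterior ∝ μ^5e^(−7μ) · μ^6e^(−24.60μ) = μ^11e^(−31.60μ), i.e. Gamma(12, 31.60).
Mode = (a−1)/b = 11/31.60 ≈ 0.3481.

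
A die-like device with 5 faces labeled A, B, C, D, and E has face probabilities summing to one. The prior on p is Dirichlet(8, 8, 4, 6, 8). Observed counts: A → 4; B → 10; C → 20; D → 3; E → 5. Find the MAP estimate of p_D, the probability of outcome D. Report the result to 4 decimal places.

The posterior is Dirichlet(αᵢ + nᵢ) = Dirichlet(12, 18, 24, 9, 13).
For a Dirichlet(a₁,…,a_K) with all aᵢ > 1, the mode has j-th component (aⱼ − 1)/(Σaᵢ − K).
Here Σaᵢ = 76 and K = 5, so p_D = (9 − 1)/(76 − 5) = 8/71 ≈ 0.1127.

MAP estimate of p_D = 0.1127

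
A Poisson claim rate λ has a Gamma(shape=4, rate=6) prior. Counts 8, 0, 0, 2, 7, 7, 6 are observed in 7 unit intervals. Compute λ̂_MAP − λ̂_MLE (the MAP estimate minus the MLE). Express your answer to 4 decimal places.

Σxᵢ = 30. Posterior is Gamma(34, 13); MAP = (34−1)/13 = 33/13 ≈ 2.53846.
MLE = x̄ = 30/7 ≈ 4.28571.
Difference = 33/13 − 30/7 = -159/91 ≈ -1.7473.

MAP − MLE = -1.7473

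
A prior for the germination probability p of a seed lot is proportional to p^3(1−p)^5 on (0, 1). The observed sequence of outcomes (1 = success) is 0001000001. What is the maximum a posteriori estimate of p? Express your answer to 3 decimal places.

The prior density ∝ p^3(1−p)^5 is the kernel of Beta(4, 6).
Data: 2 successes in 10 trials (from the sequence). The binomial likelihood contributes p^2(1−p)^8, so the posterior is Beta(4+2, 6+8) = Beta(6, 14).
For Beta(a, b) with a, b > 1 the mode is (a−1)/(a+b−2) = 5/18 ≈ 0.278.

p̂_MAP = 0.278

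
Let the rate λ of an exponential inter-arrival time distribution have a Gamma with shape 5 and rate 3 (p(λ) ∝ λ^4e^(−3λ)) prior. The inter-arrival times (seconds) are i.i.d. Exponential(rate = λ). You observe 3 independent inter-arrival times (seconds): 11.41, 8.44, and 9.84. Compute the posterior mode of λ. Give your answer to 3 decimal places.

λ̂_MAP = 0.214

The Exponential(rate=λ) likelihood is ∝ λ^n e^(−λΣtᵢ). Here n = 3 and Σtᵢ = 11.41 + 8.44 + 9.84 = 29.69.
Posterior ∝ λ^4e^(−3λ) · λ^3e^(−29.69λ) = λ^7e^(−32.69λ), i.e. Gamma(8, 32.69).
Mode = (a−1)/b = 7/32.69 ≈ 0.214.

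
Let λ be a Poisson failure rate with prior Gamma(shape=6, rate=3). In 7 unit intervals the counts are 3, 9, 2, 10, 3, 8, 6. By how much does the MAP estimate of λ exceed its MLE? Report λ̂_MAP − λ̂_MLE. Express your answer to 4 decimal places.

MAP − MLE = -1.2571

Σxᵢ = 41. Posterior is Gamma(47, 10); MAP = (47−1)/10 = 46/10 ≈ 4.60000.
MLE = x̄ = 41/7 ≈ 5.85714.
Difference = 46/10 − 41/7 = -44/35 ≈ -1.2571.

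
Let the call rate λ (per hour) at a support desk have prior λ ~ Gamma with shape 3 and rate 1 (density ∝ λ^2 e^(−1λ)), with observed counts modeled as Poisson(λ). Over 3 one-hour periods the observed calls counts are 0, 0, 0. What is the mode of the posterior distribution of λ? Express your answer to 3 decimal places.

Σxᵢ = 0+0+0 = 0, with n = 3.
Posterior ∝ λ^2e^(−1λ) · 1e^(−3λ) = λ^2e^(−4λ), i.e. Gamma(shape=3, rate=4).
The mode of a Gamma(a, b) with a ≥ 1 (shape–rate) is (a−1)/b = 2/4 ≈ 0.500.

λ̂_MAP = 0.500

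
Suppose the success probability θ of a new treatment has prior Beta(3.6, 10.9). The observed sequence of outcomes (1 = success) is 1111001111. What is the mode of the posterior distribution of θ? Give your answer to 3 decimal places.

Prior: Beta(3.6, 10.9).
Data: 8 successes in 10 trials (from the sequence). The binomial likelihood contributes θ^8(1−θ)^2, so the posterior is Beta(3.6+8, 10.9+2) = Beta(11.6, 12.9).
For Beta(a, b) with a, b > 1 the mode is (a−1)/(a+b−2) = 10.6/22.5 ≈ 0.471.

θ̂_MAP = 0.471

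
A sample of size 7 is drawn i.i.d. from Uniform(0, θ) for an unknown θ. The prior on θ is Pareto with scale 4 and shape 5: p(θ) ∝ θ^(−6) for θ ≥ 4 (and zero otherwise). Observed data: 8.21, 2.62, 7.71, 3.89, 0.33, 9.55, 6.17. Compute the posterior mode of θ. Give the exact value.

θ̂_MAP = 9.55

The Uniform(0, θ) likelihood is θ^(−n) for θ ≥ max(xᵢ), zero otherwise. Here max(xᵢ) = 9.55.
Posterior ∝ θ^(−6) · θ^(−7) = θ^(−13) on θ ≥ max(4, 9.55) = 9.55.
This density is strictly decreasing in θ, so the posterior mode lies at the lower boundary of the support.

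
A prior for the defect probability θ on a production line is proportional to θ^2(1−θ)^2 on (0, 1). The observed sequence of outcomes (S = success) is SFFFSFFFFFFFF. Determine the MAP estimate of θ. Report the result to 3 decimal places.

θ̂_MAP = 0.235

The prior density ∝ θ^2(1−θ)^2 is the kernel of Beta(3, 3).
Data: 2 successes in 13 trials (from the sequence). The binomial likelihood contributes θ^2(1−θ)^11, so the posterior is Beta(3+2, 3+11) = Beta(5, 14).
For Beta(a, b) with a, b > 1 the mode is (a−1)/(a+b−2) = 4/17 ≈ 0.235.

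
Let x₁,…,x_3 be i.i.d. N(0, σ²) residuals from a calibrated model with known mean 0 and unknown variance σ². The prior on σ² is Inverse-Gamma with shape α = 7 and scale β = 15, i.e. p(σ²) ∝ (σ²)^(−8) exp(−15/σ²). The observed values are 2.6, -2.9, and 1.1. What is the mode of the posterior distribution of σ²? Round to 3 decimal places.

σ̂²_MAP = 2.441

Sum of squared deviations about the known mean: SS = (2.6−0)² + (-2.9−0)² + (1.1−0)² = 16.38.
The Normal likelihood contributes (σ²)^(−n/2) exp(−SS/(2σ²)), so the posterior is Inverse-Gamma(α + n/2, β + SS/2) = Inverse-Gamma(8.5, 23.19).
The mode of Inverse-Gamma(a, b) is b/(a+1) = 23.19/9.5 ≈ 2.441.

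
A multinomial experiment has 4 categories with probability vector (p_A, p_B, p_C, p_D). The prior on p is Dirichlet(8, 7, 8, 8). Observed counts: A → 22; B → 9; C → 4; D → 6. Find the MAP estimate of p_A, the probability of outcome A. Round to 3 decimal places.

The posterior is Dirichlet(αᵢ + nᵢ) = Dirichlet(30, 16, 12, 14).
For a Dirichlet(a₁,…,a_K) with all aᵢ > 1, the mode has j-th component (aⱼ − 1)/(Σaᵢ − K).
Here Σaᵢ = 72 and K = 4, so p_A = (30 − 1)/(72 − 4) = 29/68 ≈ 0.426.

MAP estimate of p_A = 0.426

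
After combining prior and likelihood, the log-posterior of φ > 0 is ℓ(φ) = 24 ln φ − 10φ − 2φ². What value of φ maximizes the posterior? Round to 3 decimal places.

ℓ'(φ) = 24/φ − 10 − 4φ. Setting this to zero and multiplying by φ: 4φ² + 10φ − 24 = 0.
φ = (−10 + √(10² + 4·4·24)) / (2·4) = (−10 + √484) / 8 = (−10 + 22)/8 = 3/2.
ℓ''(φ) = −24/φ² − 4 < 0, confirming a maximum.

φ̂_MAP = 1.500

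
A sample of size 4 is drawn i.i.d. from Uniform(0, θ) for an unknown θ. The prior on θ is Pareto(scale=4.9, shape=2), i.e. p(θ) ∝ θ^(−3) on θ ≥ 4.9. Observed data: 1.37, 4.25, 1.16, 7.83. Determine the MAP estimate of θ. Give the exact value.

The Uniform(0, θ) likelihood is θ^(−n) for θ ≥ max(xᵢ), zero otherwise. Here max(xᵢ) = 7.83.
Posterior ∝ θ^(−3) · θ^(−4) = θ^(−7) on θ ≥ max(4.9, 7.83) = 7.83.
This density is strictly decreasing in θ, so the posterior mode lies at the lower boundary of the support.

θ̂_MAP = 7.83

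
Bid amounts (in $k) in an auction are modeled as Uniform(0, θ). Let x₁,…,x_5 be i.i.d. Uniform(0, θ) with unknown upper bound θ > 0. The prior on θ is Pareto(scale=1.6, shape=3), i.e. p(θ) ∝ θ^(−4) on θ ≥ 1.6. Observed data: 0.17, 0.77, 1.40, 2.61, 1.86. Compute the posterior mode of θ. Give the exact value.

θ̂_MAP = 2.61

The Uniform(0, θ) likelihood is θ^(−n) for θ ≥ max(xᵢ), zero otherwise. Here max(xᵢ) = 2.61.
Posterior ∝ θ^(−4) · θ^(−5) = θ^(−9) on θ ≥ max(1.6, 2.61) = 2.61.
This density is strictly decreasing in θ, so the posterior mode lies at the lower boundary of the support.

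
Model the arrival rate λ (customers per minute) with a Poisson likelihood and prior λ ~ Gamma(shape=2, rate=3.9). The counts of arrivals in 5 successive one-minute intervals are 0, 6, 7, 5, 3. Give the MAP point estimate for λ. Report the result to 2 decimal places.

λ̂_MAP = 2.47

Σxᵢ = 0+6+7+5+3 = 21, with n = 5.
Posterior ∝ λe^(−3.9λ) · λ^21e^(−5λ) = λ^22e^(−8.9λ), i.e. Gamma(shape=23, rate=8.9).
The mode of a Gamma(a, b) with a ≥ 1 (shape–rate) is (a−1)/b = 22/8.9 ≈ 2.47.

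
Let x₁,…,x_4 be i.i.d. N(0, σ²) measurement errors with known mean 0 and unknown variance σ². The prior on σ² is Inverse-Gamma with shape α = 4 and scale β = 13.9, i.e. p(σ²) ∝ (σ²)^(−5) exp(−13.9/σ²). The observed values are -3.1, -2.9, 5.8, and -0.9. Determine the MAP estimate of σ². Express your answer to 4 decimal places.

Sum of squared deviations about the known mean: SS = (-3.1−0)² + (-2.9−0)² + (5.8−0)² + (-0.9−0)² = 52.47.
The Normal likelihood contributes (σ²)^(−n/2) exp(−SS/(2σ²)), so the posterior is Inverse-Gamma(α + n/2, β + SS/2) = Inverse-Gamma(6, 40.135).
The mode of Inverse-Gamma(a, b) is b/(a+1) = 40.135/7 ≈ 5.7336.

σ̂²_MAP = 5.7336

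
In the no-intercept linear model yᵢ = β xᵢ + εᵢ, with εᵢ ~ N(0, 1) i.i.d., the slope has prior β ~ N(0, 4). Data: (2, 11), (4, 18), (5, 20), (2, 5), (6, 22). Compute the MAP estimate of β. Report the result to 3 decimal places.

β̂_MAP = 3.941

log p(β | y) = −Σ(yᵢ − βxᵢ)²/(2·1) − β²/(2·4) + const.
Setting the derivative to zero: Σxᵢ(yᵢ − βxᵢ)/1 − β/4 = 0, so β = Σxᵢyᵢ / (Σxᵢ² + σ²/τ²).
Σxᵢyᵢ = 2·11 + 4·18 + 5·20 + 2·5 + 6·22 = 336; Σxᵢ² = 85; σ²/τ² = 0.25.
β̂_MAP = 336 / (85 + 0.25) = 336/85.25 ≈ 3.941.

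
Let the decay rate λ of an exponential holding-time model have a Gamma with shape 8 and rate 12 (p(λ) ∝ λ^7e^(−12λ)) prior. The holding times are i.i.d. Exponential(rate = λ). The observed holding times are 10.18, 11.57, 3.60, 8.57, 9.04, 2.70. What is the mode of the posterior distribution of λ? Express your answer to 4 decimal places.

λ̂_MAP = 0.2255

The Exponential(rate=λ) likelihood is ∝ λ^n e^(−λΣtᵢ). Here n = 6 and Σtᵢ = 10.18 + 11.57 + 3.60 + 8.57 + 9.04 + 2.70 = 45.66.
Posterior ∝ λ^7e^(−12λ) · λ^6e^(−45.66λ) = λ^13e^(−57.66λ), i.e. Gamma(14, 57.66).
Mode = (a−1)/b = 13/57.66 ≈ 0.2255.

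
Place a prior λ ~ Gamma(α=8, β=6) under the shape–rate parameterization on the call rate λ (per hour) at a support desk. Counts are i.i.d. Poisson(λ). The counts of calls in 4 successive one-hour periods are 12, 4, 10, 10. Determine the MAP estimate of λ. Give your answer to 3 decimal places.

Σxᵢ = 12+4+10+10 = 36, with n = 4.
Posterior ∝ λ^7e^(−6λ) · λ^36e^(−4λ) = λ^43e^(−10λ), i.e. Gamma(shape=44, rate=10).
The mode of a Gamma(a, b) with a ≥ 1 (shape–rate) is (a−1)/b = 43/10 ≈ 4.300.

λ̂_MAP = 4.300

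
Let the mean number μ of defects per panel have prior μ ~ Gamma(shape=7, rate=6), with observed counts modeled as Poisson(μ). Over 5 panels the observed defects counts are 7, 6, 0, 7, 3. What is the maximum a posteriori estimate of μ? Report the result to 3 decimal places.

μ̂_MAP = 2.636

Σxᵢ = 7+6+0+7+3 = 23, with n = 5.
Posterior ∝ μ^6e^(−6μ) · μ^23e^(−5μ) = μ^29e^(−11μ), i.e. Gamma(shape=30, rate=11).
The mode of a Gamma(a, b) with a ≥ 1 (shape–rate) is (a−1)/b = 29/11 ≈ 2.636.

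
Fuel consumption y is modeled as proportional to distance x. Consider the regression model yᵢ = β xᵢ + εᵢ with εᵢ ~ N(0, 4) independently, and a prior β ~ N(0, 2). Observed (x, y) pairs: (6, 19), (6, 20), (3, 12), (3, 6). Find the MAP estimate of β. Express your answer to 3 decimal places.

log p(β | y) = −Σ(yᵢ − βxᵢ)²/(2·4) − β²/(2·2) + const.
Setting the derivative to zero: Σxᵢ(yᵢ − βxᵢ)/4 − β/2 = 0, so β = Σxᵢyᵢ / (Σxᵢ² + σ²/τ²).
Σxᵢyᵢ = 6·19 + 6·20 + 3·12 + 3·6 = 288; Σxᵢ² = 90; σ²/τ² = 2.
β̂_MAP = 288 / (90 + 2) = 288/92 ≈ 3.130.

β̂_MAP = 3.130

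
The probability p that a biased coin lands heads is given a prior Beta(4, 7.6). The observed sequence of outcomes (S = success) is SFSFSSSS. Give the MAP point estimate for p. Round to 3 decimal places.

Prior: Beta(4, 7.6).
Data: 6 successes in 8 trials (from the sequence). The binomial likelihood contributes p^6(1−p)^2, so the posterior is Beta(4+6, 7.6+2) = Beta(10, 9.6).
For Beta(a, b) with a, b > 1 the mode is (a−1)/(a+b−2) = 9/17.6 ≈ 0.511.

p̂_MAP = 0.511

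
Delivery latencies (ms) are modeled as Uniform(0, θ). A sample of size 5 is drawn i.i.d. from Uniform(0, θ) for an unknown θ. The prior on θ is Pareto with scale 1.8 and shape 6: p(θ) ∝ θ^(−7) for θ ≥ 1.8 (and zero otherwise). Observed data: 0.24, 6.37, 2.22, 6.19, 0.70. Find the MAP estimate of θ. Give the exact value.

θ̂_MAP = 6.37

The Uniform(0, θ) likelihood is θ^(−n) for θ ≥ max(xᵢ), zero otherwise. Here max(xᵢ) = 6.37.
Posterior ∝ θ^(−7) · θ^(−5) = θ^(−12) on θ ≥ max(1.8, 6.37) = 6.37.
This density is strictly decreasing in θ, so the posterior mode lies at the lower boundary of the support.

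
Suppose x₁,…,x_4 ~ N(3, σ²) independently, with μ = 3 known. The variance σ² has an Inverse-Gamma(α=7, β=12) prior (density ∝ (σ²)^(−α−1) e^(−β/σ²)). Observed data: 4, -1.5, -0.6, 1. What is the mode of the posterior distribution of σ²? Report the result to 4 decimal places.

Sum of squared deviations about the known mean: SS = (4−3)² + (-1.5−3)² + (-0.6−3)² + (1−3)² = 38.21.
The Normal likelihood contributes (σ²)^(−n/2) exp(−SS/(2σ²)), so the posterior is Inverse-Gamma(α + n/2, β + SS/2) = Inverse-Gamma(9, 31.105).
The mode of Inverse-Gamma(a, b) is b/(a+1) = 31.105/10 ≈ 3.1105.

σ̂²_MAP = 3.1105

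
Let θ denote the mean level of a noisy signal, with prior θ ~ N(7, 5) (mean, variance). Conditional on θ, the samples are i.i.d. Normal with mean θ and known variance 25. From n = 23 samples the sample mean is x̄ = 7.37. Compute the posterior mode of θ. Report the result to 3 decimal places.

θ̂_MAP = 7.304

n = 23, x̄ = 7.37.
For a Normal prior and Normal likelihood with known variance, the posterior is Normal; its mode equals its mean, the precision-weighted average.
Prior precision 1/σ₀² = 1/5 = 0.2; data precision n/σ² = 23/25 = 0.92.
θ̂ = (0.2·7 + 0.92·7.37) / (0.2 + 0.92) = 8.1804/1.12 = 20451/2800 ≈ 7.304.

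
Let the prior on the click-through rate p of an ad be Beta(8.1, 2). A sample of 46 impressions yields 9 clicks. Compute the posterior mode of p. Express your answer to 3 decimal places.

p̂_MAP = 0.298

Prior: Beta(8.1, 2).
Data: 9 successes in 46 trials. The binomial likelihood contributes p^9(1−p)^37, so the posterior is Beta(8.1+9, 2+37) = Beta(17.1, 39).
For Beta(a, b) with a, b > 1 the mode is (a−1)/(a+b−2) = 16.1/54.1 ≈ 0.298.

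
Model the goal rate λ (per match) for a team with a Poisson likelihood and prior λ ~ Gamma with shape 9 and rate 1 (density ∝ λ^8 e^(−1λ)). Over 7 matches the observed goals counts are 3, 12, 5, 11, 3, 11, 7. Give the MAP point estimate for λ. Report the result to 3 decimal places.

Σxᵢ = 3+12+5+11+3+11+7 = 52, with n = 7.
Posterior ∝ λ^8e^(−1λ) · λ^52e^(−7λ) = λ^60e^(−8λ), i.e. Gamma(shape=61, rate=8).
The mode of a Gamma(a, b) with a ≥ 1 (shape–rate) is (a−1)/b = 60/8 ≈ 7.500.

λ̂_MAP = 7.500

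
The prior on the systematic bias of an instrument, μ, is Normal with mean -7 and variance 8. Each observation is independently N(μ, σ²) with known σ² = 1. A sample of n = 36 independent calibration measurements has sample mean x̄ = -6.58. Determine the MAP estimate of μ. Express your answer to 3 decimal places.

μ̂_MAP = -6.581

n = 36, x̄ = -6.58.
For a Normal prior and Normal likelihood with known variance, the posterior is Normal; its mode equals its mean, the precision-weighted average.
Prior precision 1/σ₀² = 1/8 = 0.125; data precision n/σ² = 36/1 = 36.
μ̂ = (0.125·(-7) + 36·(-6.58)) / (0.125 + 36) = (-237.755)/36.125 = -47551/7225 ≈ -6.581.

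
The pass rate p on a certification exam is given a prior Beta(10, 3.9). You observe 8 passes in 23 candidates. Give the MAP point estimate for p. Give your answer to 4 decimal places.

Prior: Beta(10, 3.9).
Data: 8 successes in 23 trials. The binomial likelihood contributes p^8(1−p)^15, so the posterior is Beta(10+8, 3.9+15) = Beta(18, 18.9).
For Beta(a, b) with a, b > 1 the mode is (a−1)/(a+b−2) = 17/34.9 ≈ 0.4871.

p̂_MAP = 0.4871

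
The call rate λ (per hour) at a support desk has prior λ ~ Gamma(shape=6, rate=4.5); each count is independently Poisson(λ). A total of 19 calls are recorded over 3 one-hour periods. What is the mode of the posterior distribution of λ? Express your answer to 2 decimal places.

Σxᵢ = 19, n = 3.
Posterior ∝ λ^5e^(−4.5λ) · λ^19e^(−3λ) = λ^24e^(−7.5λ), i.e. Gamma(shape=25, rate=7.5).
The mode of a Gamma(a, b) with a ≥ 1 (shape–rate) is (a−1)/b = 24/7.5 ≈ 3.20.

λ̂_MAP = 3.20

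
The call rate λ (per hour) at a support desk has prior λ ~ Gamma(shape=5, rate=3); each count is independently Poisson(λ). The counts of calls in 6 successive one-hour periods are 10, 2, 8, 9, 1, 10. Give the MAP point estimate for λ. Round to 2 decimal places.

Σxᵢ = 10+2+8+9+1+10 = 40, with n = 6.
Posterior ∝ λ^4e^(−3λ) · λ^40e^(−6λ) = λ^44e^(−9λ), i.e. Gamma(shape=45, rate=9).
The mode of a Gamma(a, b) with a ≥ 1 (shape–rate) is (a−1)/b = 44/9 ≈ 4.89.

λ̂_MAP = 4.89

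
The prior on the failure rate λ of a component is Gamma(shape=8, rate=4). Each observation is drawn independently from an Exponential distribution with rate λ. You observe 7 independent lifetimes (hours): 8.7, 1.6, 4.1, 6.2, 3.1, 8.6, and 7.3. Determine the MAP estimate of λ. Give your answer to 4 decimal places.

λ̂_MAP = 0.3211

The Exponential(rate=λ) likelihood is ∝ λ^n e^(−λΣtᵢ). Here n = 7 and Σtᵢ = 8.7 + 1.6 + 4.1 + 6.2 + 3.1 + 8.6 + 7.3 = 39.6.
Posterior ∝ λ^7e^(−4λ) · λ^7e^(−39.6λ) = λ^14e^(−43.6λ), i.e. Gamma(15, 43.6).
Mode = (a−1)/b = 14/43.6 ≈ 0.3211.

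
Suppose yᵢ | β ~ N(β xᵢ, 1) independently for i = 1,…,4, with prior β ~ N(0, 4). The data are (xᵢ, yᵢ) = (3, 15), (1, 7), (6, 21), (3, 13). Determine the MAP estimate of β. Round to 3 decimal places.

log p(β | y) = −Σ(yᵢ − βxᵢ)²/(2·1) − β²/(2·4) + const.
Setting the derivative to zero: Σxᵢ(yᵢ − βxᵢ)/1 − β/4 = 0, so β = Σxᵢyᵢ / (Σxᵢ² + σ²/τ²).
Σxᵢyᵢ = 3·15 + 1·7 + 6·21 + 3·13 = 217; Σxᵢ² = 55; σ²/τ² = 0.25.
β̂_MAP = 217 / (55 + 0.25) = 217/55.25 ≈ 3.928.

β̂_MAP = 3.928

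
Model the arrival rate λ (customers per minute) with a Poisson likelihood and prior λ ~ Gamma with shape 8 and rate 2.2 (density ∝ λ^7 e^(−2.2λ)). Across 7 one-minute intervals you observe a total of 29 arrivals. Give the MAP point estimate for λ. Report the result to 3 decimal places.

Σxᵢ = 29, n = 7.
Posterior ∝ λ^7e^(−2.2λ) · λ^29e^(−7λ) = λ^36e^(−9.2λ), i.e. Gamma(shape=37, rate=9.2).
The mode of a Gamma(a, b) with a ≥ 1 (shape–rate) is (a−1)/b = 36/9.2 ≈ 3.913.

λ̂_MAP = 3.913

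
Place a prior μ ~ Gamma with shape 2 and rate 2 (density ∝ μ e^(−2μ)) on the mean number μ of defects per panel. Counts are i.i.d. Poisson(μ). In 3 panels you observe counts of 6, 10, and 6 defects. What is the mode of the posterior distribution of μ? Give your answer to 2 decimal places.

μ̂_MAP = 4.60

Σxᵢ = 6+10+6 = 22, with n = 3.
Posterior ∝ μe^(−2μ) · μ^22e^(−3μ) = μ^23e^(−5μ), i.e. Gamma(shape=24, rate=5).
The mode of a Gamma(a, b) with a ≥ 1 (shape–rate) is (a−1)/b = 23/5 ≈ 4.60.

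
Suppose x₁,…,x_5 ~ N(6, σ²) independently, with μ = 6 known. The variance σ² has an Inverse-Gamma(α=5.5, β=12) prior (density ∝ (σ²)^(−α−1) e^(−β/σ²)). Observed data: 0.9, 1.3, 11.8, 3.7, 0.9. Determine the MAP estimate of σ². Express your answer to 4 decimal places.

σ̂²_MAP = 7.6133

Sum of squared deviations about the known mean: SS = (0.9−6)² + (1.3−6)² + (11.8−6)² + (3.7−6)² + (0.9−6)² = 113.04.
The Normal likelihood contributes (σ²)^(−n/2) exp(−SS/(2σ²)), so the posterior is Inverse-Gamma(α + n/2, β + SS/2) = Inverse-Gamma(8, 68.52).
The mode of Inverse-Gamma(a, b) is b/(a+1) = 68.52/9 ≈ 7.6133.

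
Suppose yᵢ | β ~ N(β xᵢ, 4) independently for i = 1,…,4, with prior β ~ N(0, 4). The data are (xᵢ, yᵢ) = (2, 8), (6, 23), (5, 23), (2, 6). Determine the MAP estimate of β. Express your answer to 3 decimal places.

β̂_MAP = 4.014

log p(β | y) = −Σ(yᵢ − βxᵢ)²/(2·4) − β²/(2·4) + const.
Setting the derivative to zero: Σxᵢ(yᵢ − βxᵢ)/4 − β/4 = 0, so β = Σxᵢyᵢ / (Σxᵢ² + σ²/τ²).
Σxᵢyᵢ = 2·8 + 6·23 + 5·23 + 2·6 = 281; Σxᵢ² = 69; σ²/τ² = 1.
β̂_MAP = 281 / (69 + 1) = 281/70 ≈ 4.014.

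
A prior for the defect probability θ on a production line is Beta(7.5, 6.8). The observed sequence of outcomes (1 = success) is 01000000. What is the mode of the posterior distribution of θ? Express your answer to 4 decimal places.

Prior: Beta(7.5, 6.8).
Data: 1 success in 8 trials (from the sequence). The binomial likelihood contributes θ(1−θ)^7, so the posterior is Beta(7.5+1, 6.8+7) = Beta(8.5, 13.8).
For Beta(a, b) with a, b > 1 the mode is (a−1)/(a+b−2) = 7.5/20.3 ≈ 0.3695.

θ̂_MAP = 0.3695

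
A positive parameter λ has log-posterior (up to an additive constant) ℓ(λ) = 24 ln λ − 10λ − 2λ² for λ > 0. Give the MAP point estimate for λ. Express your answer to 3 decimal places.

ℓ'(λ) = 24/λ − 10 − 4λ. Setting this to zero and multiplying by λ: 4λ² + 10λ − 24 = 0.
λ = (−10 + √(10² + 4·4·24)) / (2·4) = (−10 + √484) / 8 = (−10 + 22)/8 = 3/2.
ℓ''(λ) = −24/λ² − 4 < 0, confirming a maximum.

λ̂_MAP = 1.500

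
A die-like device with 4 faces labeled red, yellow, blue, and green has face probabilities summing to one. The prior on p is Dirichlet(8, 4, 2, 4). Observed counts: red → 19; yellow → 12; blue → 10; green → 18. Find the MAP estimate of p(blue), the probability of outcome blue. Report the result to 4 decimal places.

MAP estimate of p(blue) = 0.1507

The posterior is Dirichlet(αᵢ + nᵢ) = Dirichlet(27, 16, 12, 22).
For a Dirichlet(a₁,…,a_K) with all aᵢ > 1, the mode has j-th component (aⱼ − 1)/(Σaᵢ − K).
Here Σaᵢ = 77 and K = 4, so p(blue) = (12 − 1)/(77 − 4) = 11/73 ≈ 0.1507.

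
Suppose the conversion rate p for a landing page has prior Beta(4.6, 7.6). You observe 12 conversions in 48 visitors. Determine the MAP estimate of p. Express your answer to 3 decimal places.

Prior: Beta(4.6, 7.6).
Data: 12 successes in 48 trials. The binomial likelihood contributes p^12(1−p)^36, so the posterior is Beta(4.6+12, 7.6+36) = Beta(16.6, 43.6).
For Beta(a, b) with a, b > 1 the mode is (a−1)/(a+b−2) = 15.6/58.2 ≈ 0.268.

p̂_MAP = 0.268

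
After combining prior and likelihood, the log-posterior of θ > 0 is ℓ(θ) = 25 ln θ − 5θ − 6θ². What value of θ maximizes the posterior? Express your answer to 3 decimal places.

ℓ'(θ) = 25/θ − 5 − 12θ. Setting this to zero and multiplying by θ: 12θ² + 5θ − 25 = 0.
θ = (−5 + √(5² + 4·12·25)) / (2·12) = (−5 + √1225) / 24 = (−5 + 35)/24 = 5/4.
ℓ''(θ) = −25/θ² − 12 < 0, confirming a maximum.

θ̂_MAP = 1.250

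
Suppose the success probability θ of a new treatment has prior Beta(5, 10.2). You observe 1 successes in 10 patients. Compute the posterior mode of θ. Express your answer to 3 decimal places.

θ̂_MAP = 0.216

Prior: Beta(5, 10.2).
Data: 1 success in 10 trials. The binomial likelihood contributes θ(1−θ)^9, so the posterior is Beta(5+1, 10.2+9) = Beta(6, 19.2).
For Beta(a, b) with a, b > 1 the mode is (a−1)/(a+b−2) = 5/23.2 ≈ 0.216.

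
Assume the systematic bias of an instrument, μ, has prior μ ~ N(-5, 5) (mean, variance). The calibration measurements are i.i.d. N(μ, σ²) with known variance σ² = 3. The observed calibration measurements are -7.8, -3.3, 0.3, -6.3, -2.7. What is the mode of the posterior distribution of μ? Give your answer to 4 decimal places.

μ̂_MAP = -4.0714

n = 5; x̄ = ((-7.8) + (-3.3) + 0.3 + (-6.3) + (-2.7))/5 = -19.8/5 = -3.96.
For a Normal prior and Normal likelihood with known variance, the posterior is Normal; its mode equals its mean, the precision-weighted average.
Prior precision 1/σ₀² = 1/5 = 0.2; data precision n/σ² = 5/3.
μ̂ = (0.2·(-5) + (5/3)·(-3.96)) / (0.2 + 5/3) = (-7.6)/(28/15) = -57/14 ≈ -4.0714.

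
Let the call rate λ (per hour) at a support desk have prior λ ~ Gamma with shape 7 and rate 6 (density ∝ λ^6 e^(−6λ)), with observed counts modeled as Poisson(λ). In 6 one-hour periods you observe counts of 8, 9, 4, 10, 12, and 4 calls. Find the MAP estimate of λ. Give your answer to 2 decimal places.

Σxᵢ = 8+9+4+10+12+4 = 47, with n = 6.
Posterior ∝ λ^6e^(−6λ) · λ^47e^(−6λ) = λ^53e^(−12λ), i.e. Gamma(shape=54, rate=12).
The mode of a Gamma(a, b) with a ≥ 1 (shape–rate) is (a−1)/b = 53/12 ≈ 4.42.

λ̂_MAP = 4.42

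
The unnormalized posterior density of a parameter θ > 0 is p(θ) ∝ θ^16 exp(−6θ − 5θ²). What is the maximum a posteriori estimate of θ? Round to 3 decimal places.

ℓ'(θ) = 16/θ − 6 − 10θ. Setting this to zero and multiplying by θ: 10θ² + 6θ − 16 = 0.
θ = (−6 + √(6² + 4·10·16)) / (2·10) = (−6 + √676) / 20 = (−6 + 26)/20 = 1.
ℓ''(θ) = −16/θ² − 10 < 0, confirming a maximum.

θ̂_MAP = 1.000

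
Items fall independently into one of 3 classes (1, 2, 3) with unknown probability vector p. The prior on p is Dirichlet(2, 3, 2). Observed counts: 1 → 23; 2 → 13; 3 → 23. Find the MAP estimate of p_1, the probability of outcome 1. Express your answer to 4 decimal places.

MAP estimate: 0.3810

The posterior is Dirichlet(αᵢ + nᵢ) = Dirichlet(25, 16, 25).
For a Dirichlet(a₁,…,a_K) with all aᵢ > 1, the mode has j-th component (aⱼ − 1)/(Σaᵢ − K).
Here Σaᵢ = 66 and K = 3, so p_1 = (25 − 1)/(66 − 3) = 24/63 ≈ 0.3810.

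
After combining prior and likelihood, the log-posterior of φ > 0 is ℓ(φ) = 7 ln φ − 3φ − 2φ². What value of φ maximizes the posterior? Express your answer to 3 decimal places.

ℓ'(φ) = 7/φ − 3 − 4φ. Setting this to zero and multiplying by φ: 4φ² + 3φ − 7 = 0.
φ = (−3 + √(3² + 4·4·7)) / (2·4) = (−3 + √121) / 8 = (−3 + 11)/8 = 1.
ℓ''(φ) = −7/φ² − 4 < 0, confirming a maximum.

φ̂_MAP = 1.000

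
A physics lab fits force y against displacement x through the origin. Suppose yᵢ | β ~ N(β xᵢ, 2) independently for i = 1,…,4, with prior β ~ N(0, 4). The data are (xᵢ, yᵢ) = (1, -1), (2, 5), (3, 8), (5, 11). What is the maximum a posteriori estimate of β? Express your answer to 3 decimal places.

β̂_MAP = 2.228

log p(β | y) = −Σ(yᵢ − βxᵢ)²/(2·2) − β²/(2·4) + const.
Setting the derivative to zero: Σxᵢ(yᵢ − βxᵢ)/2 − β/4 = 0, so β = Σxᵢyᵢ / (Σxᵢ² + σ²/τ²).
Σxᵢyᵢ = 1·(-1) + 2·5 + 3·8 + 5·11 = 88; Σxᵢ² = 39; σ²/τ² = 0.5.
β̂_MAP = 88 / (39 + 0.5) = 88/39.5 ≈ 2.228.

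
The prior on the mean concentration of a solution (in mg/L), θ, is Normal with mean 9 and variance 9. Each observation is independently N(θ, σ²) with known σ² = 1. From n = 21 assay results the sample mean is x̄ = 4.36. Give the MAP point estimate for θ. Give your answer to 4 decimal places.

n = 21, x̄ = 4.36.
For a Normal prior and Normal likelihood with known variance, the posterior is Normal; its mode equals its mean, the precision-weighted average.
Prior precision 1/σ₀² = 1/9; data precision n/σ² = 21/1 = 21.
θ̂ = ((1/9)·9 + 21·4.36) / (1/9 + 21) = 92.56/(190/9) = 10413/2375 ≈ 4.3844.

θ̂_MAP = 4.3844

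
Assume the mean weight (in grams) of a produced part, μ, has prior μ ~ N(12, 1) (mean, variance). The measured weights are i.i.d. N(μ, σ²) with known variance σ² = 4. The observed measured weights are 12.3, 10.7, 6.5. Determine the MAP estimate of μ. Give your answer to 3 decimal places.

n = 3; x̄ = (12.3 + 10.7 + 6.5)/3 = 29.5/3 = 59/6 ≈ 9.8333.
For a Normal prior and Normal likelihood with known variance, the posterior is Normal; its mode equals its mean, the precision-weighted average.
Prior precision 1/σ₀² = 1/1 = 1; data precision n/σ² = 3/4 = 0.75.
μ̂ = (1·12 + 0.75·(59/6)) / (1 + 0.75) = 19.375/1.75 = 155/14 ≈ 11.071.

μ̂_MAP = 11.071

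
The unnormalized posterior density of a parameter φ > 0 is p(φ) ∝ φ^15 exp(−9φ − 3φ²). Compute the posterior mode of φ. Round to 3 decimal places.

ℓ'(φ) = 15/φ − 9 − 6φ. Setting this to zero and multiplying by φ: 6φ² + 9φ − 15 = 0.
φ = (−9 + √(9² + 4·6·15)) / (2·6) = (−9 + √441) / 12 = (−9 + 21)/12 = 1.
ℓ''(φ) = −15/φ² − 6 < 0, confirming a maximum.

φ̂_MAP = 1.000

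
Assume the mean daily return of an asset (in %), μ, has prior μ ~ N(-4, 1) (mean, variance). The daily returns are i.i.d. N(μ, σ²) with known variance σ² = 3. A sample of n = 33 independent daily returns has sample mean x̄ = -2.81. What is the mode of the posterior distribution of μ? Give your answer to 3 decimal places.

n = 33, x̄ = -2.81.
For a Normal prior and Normal likelihood with known variance, the posterior is Normal; its mode equals its mean, the precision-weighted average.
Prior precision 1/σ₀² = 1/1 = 1; data precision n/σ² = 33/3 = 11.
μ̂ = (1·(-4) + 11·(-2.81)) / (1 + 11) = (-34.91)/12 = -3491/1200 ≈ -2.909.

μ̂_MAP = -2.909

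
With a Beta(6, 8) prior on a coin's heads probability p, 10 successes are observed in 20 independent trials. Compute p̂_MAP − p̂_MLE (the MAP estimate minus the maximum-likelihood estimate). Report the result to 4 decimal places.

Posterior is Beta(16, 18); MAP = (16−1)/(34−2) = 15/32 ≈ 0.46875.
MLE ignores the prior: p̂_MLE = k/n = 10/20 ≈ 0.50000.
Difference = 15/32 − 10/20 = -1/32 ≈ -0.0313.

MAP − MLE = -0.0313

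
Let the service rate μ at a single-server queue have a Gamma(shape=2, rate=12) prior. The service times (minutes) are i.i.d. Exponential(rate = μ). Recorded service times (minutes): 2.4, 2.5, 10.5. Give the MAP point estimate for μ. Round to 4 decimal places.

The Exponential(rate=μ) likelihood is ∝ μ^n e^(−μΣtᵢ). Here n = 3 and Σtᵢ = 2.4 + 2.5 + 10.5 = 15.4.
Posterior ∝ μe^(−12μ) · μ^3e^(−15.4μ) = μ^4e^(−27.4μ), i.e. Gamma(5, 27.4).
Mode = (a−1)/b = 4/27.4 ≈ 0.1460.

μ̂_MAP = 0.1460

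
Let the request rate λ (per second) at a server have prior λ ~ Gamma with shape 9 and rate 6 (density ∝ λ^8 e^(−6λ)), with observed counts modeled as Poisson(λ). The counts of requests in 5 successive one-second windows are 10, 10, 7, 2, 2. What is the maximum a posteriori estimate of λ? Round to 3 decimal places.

Σxᵢ = 10+10+7+2+2 = 31, with n = 5.
Posterior ∝ λ^8e^(−6λ) · λ^31e^(−5λ) = λ^39e^(−11λ), i.e. Gamma(shape=40, rate=11).
The mode of a Gamma(a, b) with a ≥ 1 (shape–rate) is (a−1)/b = 39/11 ≈ 3.545.

λ̂_MAP = 3.545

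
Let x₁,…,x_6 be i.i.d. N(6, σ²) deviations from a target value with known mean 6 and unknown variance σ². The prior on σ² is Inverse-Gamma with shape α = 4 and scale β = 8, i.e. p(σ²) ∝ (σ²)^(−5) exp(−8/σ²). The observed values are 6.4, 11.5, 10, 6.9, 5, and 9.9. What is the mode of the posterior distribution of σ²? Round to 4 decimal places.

σ̂²_MAP = 4.9644

Sum of squared deviations about the known mean: SS = (6.4−6)² + (11.5−6)² + (10−6)² + (6.9−6)² + (5−6)² + (9.9−6)² = 63.43.
The Normal likelihood contributes (σ²)^(−n/2) exp(−SS/(2σ²)), so the posterior is Inverse-Gamma(α + n/2, β + SS/2) = Inverse-Gamma(7, 39.715).
The mode of Inverse-Gamma(a, b) is b/(a+1) = 39.715/8 ≈ 4.9644.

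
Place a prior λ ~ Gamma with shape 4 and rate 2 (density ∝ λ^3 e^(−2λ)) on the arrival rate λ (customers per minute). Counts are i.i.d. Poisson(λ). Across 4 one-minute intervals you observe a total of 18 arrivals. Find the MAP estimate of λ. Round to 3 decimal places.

λ̂_MAP = 3.500

Σxᵢ = 18, n = 4.
Posterior ∝ λ^3e^(−2λ) · λ^18e^(−4λ) = λ^21e^(−6λ), i.e. Gamma(shape=22, rate=6).
The mode of a Gamma(a, b) with a ≥ 1 (shape–rate) is (a−1)/b = 21/6 ≈ 3.500.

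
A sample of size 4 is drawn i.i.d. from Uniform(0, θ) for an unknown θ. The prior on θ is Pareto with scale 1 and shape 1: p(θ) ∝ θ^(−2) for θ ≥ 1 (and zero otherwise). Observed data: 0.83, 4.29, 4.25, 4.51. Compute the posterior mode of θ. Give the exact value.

The Uniform(0, θ) likelihood is θ^(−n) for θ ≥ max(xᵢ), zero otherwise. Here max(xᵢ) = 4.51.
Posterior ∝ θ^(−2) · θ^(−4) = θ^(−6) on θ ≥ max(1, 4.51) = 4.51.
This density is strictly decreasing in θ, so the posterior mode lies at the lower boundary of the support.

θ̂_MAP = 4.51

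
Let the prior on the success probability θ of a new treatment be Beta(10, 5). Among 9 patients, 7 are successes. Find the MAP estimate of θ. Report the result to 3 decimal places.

Prior: Beta(10, 5).
Data: 7 successes in 9 trials. The binomial likelihood contributes θ^7(1−θ)^2, so the posterior is Beta(10+7, 5+2) = Beta(17, 7).
For Beta(a, b) with a, b > 1 the mode is (a−1)/(a+b−2) = 16/22 ≈ 0.727.

θ̂_MAP = 0.727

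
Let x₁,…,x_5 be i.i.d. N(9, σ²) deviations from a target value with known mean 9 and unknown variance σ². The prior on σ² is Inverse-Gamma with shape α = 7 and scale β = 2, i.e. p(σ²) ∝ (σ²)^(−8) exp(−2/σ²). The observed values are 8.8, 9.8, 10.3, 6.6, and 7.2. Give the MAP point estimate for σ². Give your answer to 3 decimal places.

Sum of squared deviations about the known mean: SS = (8.8−9)² + (9.8−9)² + (10.3−9)² + (6.6−9)² + (7.2−9)² = 11.37.
The Normal likelihood contributes (σ²)^(−n/2) exp(−SS/(2σ²)), so the posterior is Inverse-Gamma(α + n/2, β + SS/2) = Inverse-Gamma(9.5, 7.685).
The mode of Inverse-Gamma(a, b) is b/(a+1) = 7.685/10.5 ≈ 0.732.

σ̂²_MAP = 0.732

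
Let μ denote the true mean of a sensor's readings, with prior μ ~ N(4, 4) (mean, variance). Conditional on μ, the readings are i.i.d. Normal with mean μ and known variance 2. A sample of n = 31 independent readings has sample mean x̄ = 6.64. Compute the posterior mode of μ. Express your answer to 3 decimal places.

μ̂_MAP = 6.598

n = 31, x̄ = 6.64.
For a Normal prior and Normal likelihood with known variance, the posterior is Normal; its mode equals its mean, the precision-weighted average.
Prior precision 1/σ₀² = 1/4 = 0.25; data precision n/σ² = 31/2 = 15.5.
μ̂ = (0.25·4 + 15.5·6.64) / (0.25 + 15.5) = 103.92/15.75 = 3464/525 ≈ 6.598.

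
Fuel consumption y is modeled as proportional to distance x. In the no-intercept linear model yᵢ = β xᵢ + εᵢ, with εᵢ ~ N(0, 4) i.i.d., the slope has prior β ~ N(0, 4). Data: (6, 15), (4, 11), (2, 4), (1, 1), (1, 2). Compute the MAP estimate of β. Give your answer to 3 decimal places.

log p(β | y) = −Σ(yᵢ − βxᵢ)²/(2·4) − β²/(2·4) + const.
Setting the derivative to zero: Σxᵢ(yᵢ − βxᵢ)/4 − β/4 = 0, so β = Σxᵢyᵢ / (Σxᵢ² + σ²/τ²).
Σxᵢyᵢ = 6·15 + 4·11 + 2·4 + 1·1 + 1·2 = 145; Σxᵢ² = 58; σ²/τ² = 1.
β̂_MAP = 145 / (58 + 1) = 145/59 ≈ 2.458.

β̂_MAP = 2.458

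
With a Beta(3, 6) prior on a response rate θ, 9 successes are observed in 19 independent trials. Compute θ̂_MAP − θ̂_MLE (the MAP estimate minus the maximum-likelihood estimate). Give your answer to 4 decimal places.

Posterior is Beta(12, 16); MAP = (12−1)/(28−2) = 11/26 ≈ 0.42308.
MLE ignores the prior: θ̂_MLE = k/n = 9/19 ≈ 0.47368.
Difference = 11/26 − 9/19 = -25/494 ≈ -0.0506.

MAP − MLE = -0.0506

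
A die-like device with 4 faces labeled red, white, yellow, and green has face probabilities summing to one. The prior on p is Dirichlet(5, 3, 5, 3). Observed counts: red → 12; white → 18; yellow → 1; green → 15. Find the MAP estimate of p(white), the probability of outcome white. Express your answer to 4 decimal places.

The posterior is Dirichlet(αᵢ + nᵢ) = Dirichlet(17, 21, 6, 18).
For a Dirichlet(a₁,…,a_K) with all aᵢ > 1, the mode has j-th component (aⱼ − 1)/(Σaᵢ − K).
Here Σaᵢ = 62 and K = 4, so p(white) = (21 − 1)/(62 − 4) = 20/58 ≈ 0.3448.

MAP estimate of p(white) = 0.3448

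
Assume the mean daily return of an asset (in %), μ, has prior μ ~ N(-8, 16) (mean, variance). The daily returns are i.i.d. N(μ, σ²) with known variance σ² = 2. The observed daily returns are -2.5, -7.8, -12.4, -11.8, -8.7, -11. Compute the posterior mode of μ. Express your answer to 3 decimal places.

n = 6; x̄ = ((-2.5) + (-7.8) + (-12.4) + (-11.8) + (-8.7) + (-11))/6 = -54.2/6 = -271/30 ≈ -9.0333.
For a Normal prior and Normal likelihood with known variance, the posterior is Normal; its mode equals its mean, the precision-weighted average.
Prior precision 1/σ₀² = 1/16 = 0.0625; data precision n/σ² = 6/2 = 3.
μ̂ = (0.0625·(-8) + 3·(-271/30)) / (0.0625 + 3) = (-27.6)/3.0625 = -2208/245 ≈ -9.012.

μ̂_MAP = -9.012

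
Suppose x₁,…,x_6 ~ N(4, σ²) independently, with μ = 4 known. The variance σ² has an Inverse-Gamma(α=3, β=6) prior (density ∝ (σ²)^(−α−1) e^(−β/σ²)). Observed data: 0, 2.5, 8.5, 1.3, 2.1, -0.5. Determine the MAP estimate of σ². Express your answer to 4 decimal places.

Sum of squared deviations about the known mean: SS = (0−4)² + (2.5−4)² + (8.5−4)² + (1.3−4)² + (2.1−4)² + (-0.5−4)² = 69.65.
The Normal likelihood contributes (σ²)^(−n/2) exp(−SS/(2σ²)), so the posterior is Inverse-Gamma(α + n/2, β + SS/2) = Inverse-Gamma(6, 40.825).
The mode of Inverse-Gamma(a, b) is b/(a+1) = 40.825/7 ≈ 5.8321.

σ̂²_MAP = 5.8321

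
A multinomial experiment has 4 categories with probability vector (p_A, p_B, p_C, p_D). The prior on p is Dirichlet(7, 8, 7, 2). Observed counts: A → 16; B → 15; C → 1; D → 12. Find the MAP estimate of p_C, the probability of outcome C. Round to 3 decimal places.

The posterior is Dirichlet(αᵢ + nᵢ) = Dirichlet(23, 23, 8, 14).
For a Dirichlet(a₁,…,a_K) with all aᵢ > 1, the mode has j-th component (aⱼ − 1)/(Σaᵢ − K).
Here Σaᵢ = 68 and K = 4, so p_C = (8 − 1)/(68 − 4) = 7/64 ≈ 0.109.

MAP estimate of p_C = 0.109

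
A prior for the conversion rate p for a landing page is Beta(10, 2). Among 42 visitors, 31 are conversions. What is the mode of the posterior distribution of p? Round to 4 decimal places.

p̂_MAP = 0.7692

Prior: Beta(10, 2).
Data: 31 successes in 42 trials. The binomial likelihood contributes p^31(1−p)^11, so the posterior is Beta(10+31, 2+11) = Beta(41, 13).
For Beta(a, b) with a, b > 1 the mode is (a−1)/(a+b−2) = 40/52 ≈ 0.7692.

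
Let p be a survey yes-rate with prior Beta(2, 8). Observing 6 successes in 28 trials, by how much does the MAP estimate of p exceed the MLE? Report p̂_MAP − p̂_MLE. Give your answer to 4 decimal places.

Posterior is Beta(8, 30); MAP = (8−1)/(38−2) = 7/36 ≈ 0.19444.
MLE ignores the prior: p̂_MLE = k/n = 6/28 ≈ 0.21429.
Difference = 7/36 − 6/28 = -5/252 ≈ -0.0198.

MAP − MLE = -0.0198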